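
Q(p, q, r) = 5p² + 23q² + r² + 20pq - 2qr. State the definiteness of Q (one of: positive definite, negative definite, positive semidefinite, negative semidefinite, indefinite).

positive definite

Write A = [[5, 10, 0], [10, 23, -1], [0, -1, 1]].
An LDLᵀ factorisation of A has diagonal entries 5, 3, 2/3.
That gives 3 positive pivots.
Hence Q is positive definite.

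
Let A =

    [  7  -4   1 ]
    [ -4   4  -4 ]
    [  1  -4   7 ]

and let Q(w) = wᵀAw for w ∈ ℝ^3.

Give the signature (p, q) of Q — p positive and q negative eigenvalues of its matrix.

(2, 0)

Applying the same elementary operations to the rows and columns of A produces a congruent diagonal matrix with entries 7, 12/7, 0.
So there are 2 positive, 1 zero pivots.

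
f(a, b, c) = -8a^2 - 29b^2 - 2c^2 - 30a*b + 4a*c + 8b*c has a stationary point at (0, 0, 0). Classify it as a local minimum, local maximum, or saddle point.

local maximum

The Hessian at the origin is H = [[-16, -30, 4], [-30, -58, 8], [4, 8, -4]].
Congruent diagonalization of H (simultaneous row and column reduction) yields pivots -16, -7/4, -20/7.
That gives 3 negative pivots.
H is negative definite, so the origin is a strict local maximum.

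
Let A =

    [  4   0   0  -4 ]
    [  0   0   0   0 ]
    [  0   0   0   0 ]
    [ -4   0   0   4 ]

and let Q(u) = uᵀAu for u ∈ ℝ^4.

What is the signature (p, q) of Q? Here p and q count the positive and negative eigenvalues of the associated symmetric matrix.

(1, 0)

Row-reducing A symmetrically gives the diagonal entries 4, 0, 0, 0.
Counting signs: 1 positive, 3 zero.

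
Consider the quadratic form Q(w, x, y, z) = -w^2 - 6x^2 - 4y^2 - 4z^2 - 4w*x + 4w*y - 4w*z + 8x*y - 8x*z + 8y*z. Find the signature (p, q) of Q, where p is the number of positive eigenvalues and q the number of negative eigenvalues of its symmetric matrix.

(0, 2)

Write A = [[-1, -2, 2, -2], [-2, -6, 4, -4], [2, 4, -4, 4], [-2, -4, 4, -4]].
Row-reducing A symmetrically gives the diagonal entries -1, -2, 0, 0.
That gives 2 negative, 2 zero pivots.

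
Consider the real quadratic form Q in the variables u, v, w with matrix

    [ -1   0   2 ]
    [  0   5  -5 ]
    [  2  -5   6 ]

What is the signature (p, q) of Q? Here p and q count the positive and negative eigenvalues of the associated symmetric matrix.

(2, 1)

Row-reducing A symmetrically gives the diagonal entries -1, 5, 5.
So there are 2 positive, 1 negative pivots.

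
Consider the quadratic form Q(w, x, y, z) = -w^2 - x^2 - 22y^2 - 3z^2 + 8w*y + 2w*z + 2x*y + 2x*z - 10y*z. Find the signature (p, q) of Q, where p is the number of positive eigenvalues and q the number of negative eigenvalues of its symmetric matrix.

(0, 4)

Write A = [[-1, 0, 4, 1], [0, -1, 1, 1], [4, 1, -22, -5], [1, 1, -5, -3]].
Row-reducing A symmetrically gives the diagonal entries -1, -1, -5, -1.
Counting signs: 4 negative.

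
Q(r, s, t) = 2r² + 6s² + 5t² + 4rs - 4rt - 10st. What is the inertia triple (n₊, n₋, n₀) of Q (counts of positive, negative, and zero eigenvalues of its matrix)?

Write A = [[2, 2, -2], [2, 6, -5], [-2, -5, 5]].
Symmetric row and column elimination reduces A to a congruent diagonal form with pivots 2, 4, 3/4.
That gives 3 positive pivots.

(3, 0, 0)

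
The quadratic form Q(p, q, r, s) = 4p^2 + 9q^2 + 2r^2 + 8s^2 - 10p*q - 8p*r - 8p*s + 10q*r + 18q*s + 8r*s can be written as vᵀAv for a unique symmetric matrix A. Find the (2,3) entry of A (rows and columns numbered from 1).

The coefficient of q·r in Q is 10. For a symmetric A this equals A[2,3] + A[3,2] = 2·A[2,3].
So A[2,3] = 10/2 = 5.

5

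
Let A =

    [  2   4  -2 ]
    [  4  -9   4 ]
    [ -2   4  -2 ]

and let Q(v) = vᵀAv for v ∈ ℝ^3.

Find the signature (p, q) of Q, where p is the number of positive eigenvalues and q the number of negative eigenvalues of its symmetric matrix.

Row-reducing A symmetrically gives the diagonal entries 2, -17, -4/17.
Counting signs: 1 positive, 2 negative.

(1, 2)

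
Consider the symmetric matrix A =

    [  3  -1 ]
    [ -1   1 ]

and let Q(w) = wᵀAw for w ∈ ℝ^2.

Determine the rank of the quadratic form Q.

Applying the same elementary operations to the rows and columns of A produces a congruent diagonal matrix with entries 3, 2/3.
That gives 2 positive pivots.
The rank is the number of nonzero pivots: 2.

2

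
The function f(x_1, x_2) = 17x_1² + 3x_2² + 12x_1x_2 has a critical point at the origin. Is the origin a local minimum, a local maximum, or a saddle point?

local minimum

The Hessian at the origin is H = [[34, 12], [12, 6]].
det H = 34·6 − (12)² = 60 > 0 and H[1,1] = 34 > 0, so H is positive definite.
Therefore the origin is a local minimum.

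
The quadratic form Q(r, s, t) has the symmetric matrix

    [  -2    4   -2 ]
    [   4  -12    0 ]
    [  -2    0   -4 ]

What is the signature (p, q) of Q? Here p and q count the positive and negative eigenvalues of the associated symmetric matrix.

(1, 2)

Row-reducing A symmetrically gives the diagonal entries -2, -4, 2.
That gives 1 positive, 2 negative pivots.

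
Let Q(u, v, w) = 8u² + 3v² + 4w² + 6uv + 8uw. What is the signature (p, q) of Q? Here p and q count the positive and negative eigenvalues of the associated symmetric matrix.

(3, 0)

Write A = [[8, 3, 4], [3, 3, 0], [4, 0, 4]].
Congruent diagonalization of A (simultaneous row and column reduction) yields pivots 8, 15/8, 4/5.
Counting signs: 3 positive.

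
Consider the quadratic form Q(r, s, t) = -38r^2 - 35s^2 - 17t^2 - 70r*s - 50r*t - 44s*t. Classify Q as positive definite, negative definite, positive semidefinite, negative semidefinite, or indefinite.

The associated matrix is A = [[-38, -35, -25], [-35, -35, -22], [-25, -22, -17]].
Congruent diagonalization of A (simultaneous row and column reduction) yields pivots -38, -105/38, -6/35.
That gives 3 negative pivots.
Hence Q is negative definite.

negative definite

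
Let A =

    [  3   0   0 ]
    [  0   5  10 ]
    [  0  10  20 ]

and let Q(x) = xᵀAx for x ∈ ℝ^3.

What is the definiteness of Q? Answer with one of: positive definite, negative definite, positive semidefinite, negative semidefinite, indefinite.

positive semidefinite

Congruent diagonalization of A (simultaneous row and column reduction) yields pivots 3, 5, 0.
Counting signs: 2 positive, 1 zero.
Hence Q is positive semidefinite.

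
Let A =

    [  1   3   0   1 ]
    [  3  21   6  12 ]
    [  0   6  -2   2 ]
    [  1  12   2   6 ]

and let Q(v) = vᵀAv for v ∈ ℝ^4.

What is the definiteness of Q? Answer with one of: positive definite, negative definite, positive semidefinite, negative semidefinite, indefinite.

indefinite

Applying the same elementary operations to the rows and columns of A produces a congruent diagonal matrix with entries 1, 12, -5, -1/2.
So there are 2 positive, 2 negative pivots.
Hence Q is indefinite.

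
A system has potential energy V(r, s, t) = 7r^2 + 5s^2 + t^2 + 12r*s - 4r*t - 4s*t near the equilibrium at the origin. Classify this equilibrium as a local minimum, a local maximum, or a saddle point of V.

saddle point

The Hessian at the origin is H = [[14, 12, -4], [12, 10, -4], [-4, -4, 2]].
Row-reducing H symmetrically gives the diagonal entries 14, -2/7, 2.
So there are 2 positive, 1 negative pivots.
H is indefinite, so the origin is a saddle point.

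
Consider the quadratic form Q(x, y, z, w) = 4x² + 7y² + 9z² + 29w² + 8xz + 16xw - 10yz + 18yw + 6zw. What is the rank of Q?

3

The associated matrix is A = [[4, 0, 4, 8], [0, 7, -5, 9], [4, -5, 9, 3], [8, 9, 3, 29]].
Applying the same elementary operations to the rows and columns of A produces a congruent diagonal matrix with entries 4, 7, 10/7, 0.
So there are 3 positive, 1 zero pivots.
The rank is the number of nonzero pivots: 3.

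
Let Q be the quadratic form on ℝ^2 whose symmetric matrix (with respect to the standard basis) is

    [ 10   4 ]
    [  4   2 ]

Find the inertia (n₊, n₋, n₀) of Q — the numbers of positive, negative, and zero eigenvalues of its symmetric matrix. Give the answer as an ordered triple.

An LDLᵀ factorisation of A has diagonal entries 10, 2/5.
Counting signs: 2 positive.

(2, 0, 0)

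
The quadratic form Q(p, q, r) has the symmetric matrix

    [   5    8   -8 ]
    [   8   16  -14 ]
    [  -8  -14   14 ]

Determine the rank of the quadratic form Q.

3

Symmetric row and column elimination reduces A to a congruent diagonal form with pivots 5, 16/5, 3/4.
So there are 3 positive pivots.
The rank is the number of nonzero pivots: 3.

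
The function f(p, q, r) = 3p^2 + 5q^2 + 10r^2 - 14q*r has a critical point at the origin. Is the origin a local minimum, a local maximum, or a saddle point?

The Hessian at the origin is H = [[6, 0, 0], [0, 10, -14], [0, -14, 20]].
Row-reducing H symmetrically gives the diagonal entries 6, 10, 2/5.
So there are 3 positive pivots.
H is positive definite, so the origin is a strict local minimum.

local minimum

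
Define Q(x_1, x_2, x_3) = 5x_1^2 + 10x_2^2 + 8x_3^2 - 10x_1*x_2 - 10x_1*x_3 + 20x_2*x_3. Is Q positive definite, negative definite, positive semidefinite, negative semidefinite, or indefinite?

indefinite

The symmetric matrix is A = [[5, -5, -5], [-5, 10, 10], [-5, 10, 8]].
Applying the same elementary operations to the rows and columns of A produces a congruent diagonal matrix with entries 5, 5, -2.
Counting signs: 2 positive, 1 negative.
Hence Q is indefinite.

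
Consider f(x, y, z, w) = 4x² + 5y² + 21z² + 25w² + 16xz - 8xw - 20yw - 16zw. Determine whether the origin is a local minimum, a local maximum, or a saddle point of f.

local minimum

The Hessian at the origin is H = [[8, 0, 16, -8], [0, 10, 0, -20], [16, 0, 42, -16], [-8, -20, -16, 50]].
Row-reducing H symmetrically gives the diagonal entries 8, 10, 10, 2.
Counting signs: 4 positive.
H is positive definite, so the origin is a strict local minimum.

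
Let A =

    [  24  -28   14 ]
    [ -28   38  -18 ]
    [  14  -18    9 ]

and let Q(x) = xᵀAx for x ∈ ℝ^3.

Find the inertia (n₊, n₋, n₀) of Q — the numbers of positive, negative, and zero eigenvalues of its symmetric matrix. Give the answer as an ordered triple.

(3, 0, 0)

Row-reducing A symmetrically gives the diagonal entries 24, 16/3, 5/16.
So there are 3 positive pivots.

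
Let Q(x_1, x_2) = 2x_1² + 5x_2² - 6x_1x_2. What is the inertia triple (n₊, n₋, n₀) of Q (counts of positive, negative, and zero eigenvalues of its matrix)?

(2, 0, 0)

The associated matrix is A = [[2, -3], [-3, 5]].
An LDLᵀ factorisation of A has diagonal entries 2, 1/2.
Counting signs: 2 positive.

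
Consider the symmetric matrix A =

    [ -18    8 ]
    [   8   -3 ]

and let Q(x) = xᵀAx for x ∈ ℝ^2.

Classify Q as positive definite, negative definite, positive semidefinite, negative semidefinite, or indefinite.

indefinite

For the 2×2 matrix [[-18, 8], [8, -3]]: det = -18·-3 − (8)² = -10, trace = -21.
det < 0 so the eigenvalues have opposite signs; the form is indefinite.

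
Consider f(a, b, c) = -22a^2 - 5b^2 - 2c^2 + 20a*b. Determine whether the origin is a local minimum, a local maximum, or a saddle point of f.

The Hessian at the origin is H = [[-44, 20, 0], [20, -10, 0], [0, 0, -4]].
Row-reducing H symmetrically gives the diagonal entries -44, -10/11, -4.
Counting signs: 3 negative.
H is negative definite, so the origin is a strict local maximum.

local maximum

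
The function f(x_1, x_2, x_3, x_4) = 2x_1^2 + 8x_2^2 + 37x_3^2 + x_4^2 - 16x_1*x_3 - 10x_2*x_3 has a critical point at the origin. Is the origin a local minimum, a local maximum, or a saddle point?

The Hessian at the origin is H = [[4, 0, -16, 0], [0, 16, -10, 0], [-16, -10, 74, 0], [0, 0, 0, 2]].
Applying the same elementary operations to the rows and columns of H produces a congruent diagonal matrix with entries 4, 16, 15/4, 2.
That gives 4 positive pivots.
H is positive definite, so the origin is a strict local minimum.

local minimum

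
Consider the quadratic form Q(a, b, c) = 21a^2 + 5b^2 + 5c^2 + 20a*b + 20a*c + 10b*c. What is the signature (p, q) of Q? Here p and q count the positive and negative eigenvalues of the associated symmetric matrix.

(2, 0)

The associated matrix is A = [[21, 10, 10], [10, 5, 5], [10, 5, 5]].
Applying the same elementary operations to the rows and columns of A produces a congruent diagonal matrix with entries 21, 5/21, 0.
That gives 2 positive, 1 zero pivots.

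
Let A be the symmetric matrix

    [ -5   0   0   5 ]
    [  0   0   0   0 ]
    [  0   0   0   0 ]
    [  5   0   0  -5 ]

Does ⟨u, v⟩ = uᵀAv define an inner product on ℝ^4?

Row-reducing A symmetrically gives the diagonal entries -5, 0, 0, 0.
That gives 1 negative, 3 zero pivots.
Hence Q is negative semidefinite.
⟨·,·⟩ is an inner product exactly when A is positive definite.

no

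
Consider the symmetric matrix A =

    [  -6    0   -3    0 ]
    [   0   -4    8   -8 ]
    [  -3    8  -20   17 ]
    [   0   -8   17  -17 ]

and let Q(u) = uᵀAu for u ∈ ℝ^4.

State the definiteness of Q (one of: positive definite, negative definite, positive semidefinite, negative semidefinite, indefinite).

Applying the same elementary operations to the rows and columns of A produces a congruent diagonal matrix with entries -6, -4, -5/2, -3/5.
So there are 4 negative pivots.
Hence Q is negative definite.

negative definite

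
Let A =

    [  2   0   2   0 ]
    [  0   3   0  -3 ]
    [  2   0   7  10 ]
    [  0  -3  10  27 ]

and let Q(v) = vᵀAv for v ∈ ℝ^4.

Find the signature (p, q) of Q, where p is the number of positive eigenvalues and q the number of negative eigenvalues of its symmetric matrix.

(4, 0)

Congruent diagonalization of A (simultaneous row and column reduction) yields pivots 2, 3, 5, 4.
Counting signs: 4 positive.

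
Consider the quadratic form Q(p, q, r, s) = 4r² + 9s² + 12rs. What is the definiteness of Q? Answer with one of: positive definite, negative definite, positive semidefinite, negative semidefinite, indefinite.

positive semidefinite

The associated matrix is A = [[0, 0, 0, 0], [0, 0, 0, 0], [0, 0, 4, 6], [0, 0, 6, 9]].
Applying the same elementary operations to the rows and columns of A produces a congruent diagonal matrix with entries 0, 0, 4, 0.
That gives 1 positive, 3 zero pivots.
Hence Q is positive semidefinite.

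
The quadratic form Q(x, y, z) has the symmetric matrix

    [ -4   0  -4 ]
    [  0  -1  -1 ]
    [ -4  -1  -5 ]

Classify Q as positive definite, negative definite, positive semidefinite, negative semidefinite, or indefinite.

negative semidefinite

Row-reducing A symmetrically gives the diagonal entries -4, -1, 0.
So there are 2 negative, 1 zero pivots.
Hence Q is negative semidefinite.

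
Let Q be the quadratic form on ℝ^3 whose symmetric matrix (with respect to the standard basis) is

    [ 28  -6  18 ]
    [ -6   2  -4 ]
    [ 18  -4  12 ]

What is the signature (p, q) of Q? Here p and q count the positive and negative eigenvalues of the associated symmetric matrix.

Symmetric row and column elimination reduces A to a congruent diagonal form with pivots 28, 5/7, 2/5.
Counting signs: 3 positive.

(3, 0)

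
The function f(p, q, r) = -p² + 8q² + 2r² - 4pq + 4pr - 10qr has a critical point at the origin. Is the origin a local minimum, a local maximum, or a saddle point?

saddle point

The Hessian at the origin is H = [[-2, -4, 4], [-4, 16, -10], [4, -10, 4]].
Symmetric row and column elimination reduces H to a congruent diagonal form with pivots -2, 24, -3/2.
So there are 1 positive, 2 negative pivots.
H is indefinite, so the origin is a saddle point.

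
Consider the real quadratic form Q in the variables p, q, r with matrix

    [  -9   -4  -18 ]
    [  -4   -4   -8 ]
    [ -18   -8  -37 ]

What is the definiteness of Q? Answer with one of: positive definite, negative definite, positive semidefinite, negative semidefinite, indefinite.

Leading principal minors: Δ_1 = -9, Δ_2 = 20, Δ_3 = -20.
The signs alternate starting with Δ_1 < 0, so by Sylvester's criterion Q is negative definite.

negative definite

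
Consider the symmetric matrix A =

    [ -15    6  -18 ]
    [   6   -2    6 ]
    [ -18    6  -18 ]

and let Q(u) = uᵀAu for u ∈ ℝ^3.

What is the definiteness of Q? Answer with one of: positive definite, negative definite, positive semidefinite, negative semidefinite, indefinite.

indefinite

Congruent diagonalization of A (simultaneous row and column reduction) yields pivots -15, 2/5, 0.
So there are 1 positive, 1 negative, 1 zero pivots.
Hence Q is indefinite.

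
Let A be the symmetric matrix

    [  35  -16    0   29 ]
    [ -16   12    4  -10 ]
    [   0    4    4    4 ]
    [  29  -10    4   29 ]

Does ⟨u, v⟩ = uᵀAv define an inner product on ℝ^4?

Leading principal minors: Δ_1 = 35, Δ_2 = 164, Δ_3 = 96, Δ_4 = 16.
All leading principal minors are positive, so by Sylvester's criterion Q is positive definite.
⟨·,·⟩ is an inner product exactly when A is positive definite.

yes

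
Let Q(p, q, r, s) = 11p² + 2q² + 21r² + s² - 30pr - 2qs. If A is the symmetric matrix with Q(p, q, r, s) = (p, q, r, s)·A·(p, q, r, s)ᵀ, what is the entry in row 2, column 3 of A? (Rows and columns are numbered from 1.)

The coefficient of q·r in Q is 0. For a symmetric A this equals A[2,3] + A[3,2] = 2·A[2,3].
So A[2,3] = 0/2 = 0.

0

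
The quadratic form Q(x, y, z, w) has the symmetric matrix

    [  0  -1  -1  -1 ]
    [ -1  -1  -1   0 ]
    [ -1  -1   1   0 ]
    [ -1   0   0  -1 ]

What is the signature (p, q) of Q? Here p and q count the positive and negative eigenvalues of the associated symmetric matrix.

By Sylvester's law of inertia any congruent diagonalization of A has 2 positive, 2 negative and 0 zero entries.

(2, 2)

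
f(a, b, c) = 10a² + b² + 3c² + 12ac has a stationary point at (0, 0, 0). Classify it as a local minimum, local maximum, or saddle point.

The Hessian at the origin is H = [[20, 0, 12], [0, 2, 0], [12, 0, 6]].
Congruent diagonalization of H (simultaneous row and column reduction) yields pivots 20, 2, -6/5.
So there are 2 positive, 1 negative pivots.
H is indefinite, so the origin is a saddle point.

saddle point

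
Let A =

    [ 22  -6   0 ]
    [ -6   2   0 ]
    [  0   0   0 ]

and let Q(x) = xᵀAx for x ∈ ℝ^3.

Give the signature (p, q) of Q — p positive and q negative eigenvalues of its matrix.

Applying the same elementary operations to the rows and columns of A produces a congruent diagonal matrix with entries 22, 4/11, 0.
So there are 2 positive, 1 zero pivots.

(2, 0)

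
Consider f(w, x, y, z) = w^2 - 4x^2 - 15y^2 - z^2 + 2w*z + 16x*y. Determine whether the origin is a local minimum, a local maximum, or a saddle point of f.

saddle point

The Hessian at the origin is H = [[2, 0, 0, 2], [0, -8, 16, 0], [0, 16, -30, 0], [2, 0, 0, -2]].
An LDLᵀ factorisation of H has diagonal entries 2, -8, 2, -4.
So there are 2 positive, 2 negative pivots.
H is indefinite, so the origin is a saddle point.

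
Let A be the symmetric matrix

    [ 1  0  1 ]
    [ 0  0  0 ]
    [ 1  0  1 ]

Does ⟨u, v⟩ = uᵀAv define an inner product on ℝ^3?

Symmetric row and column elimination reduces A to a congruent diagonal form with pivots 1, 0, 0.
So there are 1 positive, 2 zero pivots.
Hence Q is positive semidefinite.
⟨·,·⟩ is an inner product exactly when A is positive definite.

no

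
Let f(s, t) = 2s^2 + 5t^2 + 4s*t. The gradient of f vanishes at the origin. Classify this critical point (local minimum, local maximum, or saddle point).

The Hessian at the origin is H = [[4, 4], [4, 10]].
det H = 4·10 − (4)² = 24 > 0 and H[1,1] = 4 > 0, so H is positive definite.
Therefore the origin is a local minimum.

local minimum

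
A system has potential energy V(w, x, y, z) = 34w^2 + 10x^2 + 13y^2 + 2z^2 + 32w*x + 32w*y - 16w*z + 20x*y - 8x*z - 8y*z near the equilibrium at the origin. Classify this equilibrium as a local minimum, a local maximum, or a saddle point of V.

local minimum

The Hessian at the origin is H = [[68, 32, 32, -16], [32, 20, 20, -8], [32, 20, 26, -8], [-16, -8, -8, 4]].
Applying the same elementary operations to the rows and columns of H produces a congruent diagonal matrix with entries 68, 84/17, 6, 4/21.
Counting signs: 4 positive.
H is positive definite, so the origin is a strict local minimum.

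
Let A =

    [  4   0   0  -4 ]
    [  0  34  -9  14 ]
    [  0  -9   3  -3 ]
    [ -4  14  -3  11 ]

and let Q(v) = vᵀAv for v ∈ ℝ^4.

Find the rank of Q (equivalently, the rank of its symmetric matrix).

4

Congruent diagonalization of A (simultaneous row and column reduction) yields pivots 4, 34, 21/34, 3/7.
That gives 4 positive pivots.
The rank is the number of nonzero pivots: 4.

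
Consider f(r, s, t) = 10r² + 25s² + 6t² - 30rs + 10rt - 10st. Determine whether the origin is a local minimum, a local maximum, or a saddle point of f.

The Hessian at the origin is H = [[20, -30, 10], [-30, 50, -10], [10, -10, 12]].
Row-reducing H symmetrically gives the diagonal entries 20, 5, 2.
Counting signs: 3 positive.
H is positive definite, so the origin is a strict local minimum.

local minimum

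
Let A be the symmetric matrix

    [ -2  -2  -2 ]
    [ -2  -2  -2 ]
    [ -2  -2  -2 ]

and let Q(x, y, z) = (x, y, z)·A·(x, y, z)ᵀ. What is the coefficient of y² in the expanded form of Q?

-2

The coefficient of y² is the diagonal entry A[2,2] = -2.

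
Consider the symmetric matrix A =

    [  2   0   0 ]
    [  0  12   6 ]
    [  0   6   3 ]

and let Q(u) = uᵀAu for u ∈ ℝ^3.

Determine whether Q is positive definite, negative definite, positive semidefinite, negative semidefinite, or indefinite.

Row-reducing A symmetrically gives the diagonal entries 2, 12, 0.
So there are 2 positive, 1 zero pivots.
Hence Q is positive semidefinite.

positive semidefinite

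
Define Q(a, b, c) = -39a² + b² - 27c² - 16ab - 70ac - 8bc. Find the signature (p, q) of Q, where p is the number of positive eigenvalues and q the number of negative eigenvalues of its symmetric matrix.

The associated matrix is A = [[-39, -8, -35], [-8, 1, -4], [-35, -4, -27]].
An LDLᵀ factorisation of A has diagonal entries -39, 103/39, 60/103.
That gives 2 positive, 1 negative pivots.

(2, 1)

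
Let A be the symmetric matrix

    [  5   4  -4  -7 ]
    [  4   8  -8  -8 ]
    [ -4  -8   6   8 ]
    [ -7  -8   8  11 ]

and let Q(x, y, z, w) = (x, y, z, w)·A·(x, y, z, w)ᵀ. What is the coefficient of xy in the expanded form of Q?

The coefficient of xy is A[1,2] + A[2,1] = 2·4 = 8.

8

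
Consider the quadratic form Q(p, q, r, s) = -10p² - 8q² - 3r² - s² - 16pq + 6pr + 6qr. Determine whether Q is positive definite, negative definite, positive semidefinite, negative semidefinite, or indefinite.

negative definite

The associated matrix is A = [[-10, -8, 3, 0], [-8, -8, 3, 0], [3, 3, -3, 0], [0, 0, 0, -1]].
An LDLᵀ factorisation of A has diagonal entries -10, -8/5, -15/8, -1.
Counting signs: 4 negative.
Hence Q is negative definite.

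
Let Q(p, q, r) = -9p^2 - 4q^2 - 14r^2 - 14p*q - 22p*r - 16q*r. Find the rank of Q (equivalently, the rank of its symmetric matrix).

Write A = [[-9, -7, -11], [-7, -4, -8], [-11, -8, -14]].
Applying the same elementary operations to the rows and columns of A produces a congruent diagonal matrix with entries -9, 13/9, -10/13.
Counting signs: 1 positive, 2 negative.
The rank is the number of nonzero pivots: 3.

3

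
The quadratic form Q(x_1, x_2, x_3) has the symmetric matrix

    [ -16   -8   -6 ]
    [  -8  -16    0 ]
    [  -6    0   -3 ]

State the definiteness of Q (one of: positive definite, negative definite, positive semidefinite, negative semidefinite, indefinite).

negative semidefinite

Applying the same elementary operations to the rows and columns of A produces a congruent diagonal matrix with entries -16, -12, 0.
Counting signs: 2 negative, 1 zero.
Hence Q is negative semidefinite.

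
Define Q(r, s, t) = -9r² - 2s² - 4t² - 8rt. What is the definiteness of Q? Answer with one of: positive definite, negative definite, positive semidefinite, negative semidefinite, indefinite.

negative definite

Write A = [[-9, 0, -4], [0, -2, 0], [-4, 0, -4]].
An LDLᵀ factorisation of A has diagonal entries -9, -2, -20/9.
So there are 3 negative pivots.
Hence Q is negative definite.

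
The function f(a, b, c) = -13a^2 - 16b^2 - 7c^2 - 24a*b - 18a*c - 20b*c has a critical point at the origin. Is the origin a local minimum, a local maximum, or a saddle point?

local maximum

The Hessian at the origin is H = [[-26, -24, -18], [-24, -32, -20], [-18, -20, -14]].
An LDLᵀ factorisation of H has diagonal entries -26, -128/13, -3/8.
That gives 3 negative pivots.
H is negative definite, so the origin is a strict local maximum.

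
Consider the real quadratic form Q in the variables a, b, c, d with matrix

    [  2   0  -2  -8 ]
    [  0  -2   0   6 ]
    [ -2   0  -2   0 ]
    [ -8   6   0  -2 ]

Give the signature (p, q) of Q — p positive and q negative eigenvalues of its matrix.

(1, 2)

Symmetric row and column elimination reduces A to a congruent diagonal form with pivots 2, -2, -4, 0.
So there are 1 positive, 2 negative, 1 zero pivots.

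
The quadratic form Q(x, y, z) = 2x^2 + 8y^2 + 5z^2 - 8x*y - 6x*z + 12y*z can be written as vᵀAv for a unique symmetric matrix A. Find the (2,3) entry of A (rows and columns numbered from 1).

6

The coefficient of y·z in Q is 12. For a symmetric A this equals A[2,3] + A[3,2] = 2·A[2,3].
So A[2,3] = 12/2 = 6.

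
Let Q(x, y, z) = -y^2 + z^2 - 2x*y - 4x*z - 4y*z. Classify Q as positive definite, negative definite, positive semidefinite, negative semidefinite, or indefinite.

The symmetric matrix is A = [[0, -1, -2], [-1, -1, -2], [-2, -2, 1]].
A is congruent to a diagonal matrix with 2 positive, 1 negative and 0 zero entries, so Q is indefinite.

indefinite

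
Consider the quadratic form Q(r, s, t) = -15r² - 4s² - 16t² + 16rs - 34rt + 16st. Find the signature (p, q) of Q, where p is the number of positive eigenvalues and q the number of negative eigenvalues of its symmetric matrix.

The associated matrix is A = [[-15, 8, -17], [8, -4, 8], [-17, 8, -16]].
Symmetric row and column elimination reduces A to a congruent diagonal form with pivots -15, 4/15, -1.
That gives 1 positive, 2 negative pivots.

(1, 2)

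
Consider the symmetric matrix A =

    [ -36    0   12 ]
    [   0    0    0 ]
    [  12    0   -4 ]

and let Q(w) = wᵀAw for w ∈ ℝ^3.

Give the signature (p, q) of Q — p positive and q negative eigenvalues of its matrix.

Row-reducing A symmetrically gives the diagonal entries -36, 0, 0.
Counting signs: 1 negative, 2 zero.

(0, 1)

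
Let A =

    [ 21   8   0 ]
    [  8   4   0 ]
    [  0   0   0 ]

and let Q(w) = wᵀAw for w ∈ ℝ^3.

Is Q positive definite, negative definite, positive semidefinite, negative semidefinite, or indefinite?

positive semidefinite

Applying the same elementary operations to the rows and columns of A produces a congruent diagonal matrix with entries 21, 20/21, 0.
Counting signs: 2 positive, 1 zero.
Hence Q is positive semidefinite.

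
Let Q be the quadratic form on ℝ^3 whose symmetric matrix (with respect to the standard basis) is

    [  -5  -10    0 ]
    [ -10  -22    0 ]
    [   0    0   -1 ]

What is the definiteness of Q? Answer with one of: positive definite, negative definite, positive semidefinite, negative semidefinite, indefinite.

negative definite

Row-reducing A symmetrically gives the diagonal entries -5, -2, -1.
So there are 3 negative pivots.
Hence Q is negative definite.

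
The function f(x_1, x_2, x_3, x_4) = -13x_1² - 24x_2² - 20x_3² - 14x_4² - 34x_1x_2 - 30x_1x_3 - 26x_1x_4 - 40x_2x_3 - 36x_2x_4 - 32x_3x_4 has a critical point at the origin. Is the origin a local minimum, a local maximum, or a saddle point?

The Hessian at the origin is H = [[-26, -34, -30, -26], [-34, -48, -40, -36], [-30, -40, -40, -32], [-26, -36, -32, -28]].
Applying the same elementary operations to the rows and columns of H produces a congruent diagonal matrix with entries -26, -46/13, -120/23, -2/5.
That gives 4 negative pivots.
H is negative definite, so the origin is a strict local maximum.

local maximum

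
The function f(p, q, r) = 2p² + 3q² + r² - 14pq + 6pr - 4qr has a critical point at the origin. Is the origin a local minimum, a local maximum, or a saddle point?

saddle point

The Hessian at the origin is H = [[4, -14, 6], [-14, 6, -4], [6, -4, 2]].
Applying the same elementary operations to the rows and columns of H produces a congruent diagonal matrix with entries 4, -43, -12/43.
Counting signs: 1 positive, 2 negative.
H is indefinite, so the origin is a saddle point.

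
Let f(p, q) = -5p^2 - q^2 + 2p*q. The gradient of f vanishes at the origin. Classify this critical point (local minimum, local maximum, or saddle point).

The Hessian at the origin is H = [[-10, 2], [2, -2]].
det H = -10·-2 − (2)² = 16 > 0 and H[1,1] = -10 < 0, so H is negative definite.
Therefore the origin is a local maximum.

local maximum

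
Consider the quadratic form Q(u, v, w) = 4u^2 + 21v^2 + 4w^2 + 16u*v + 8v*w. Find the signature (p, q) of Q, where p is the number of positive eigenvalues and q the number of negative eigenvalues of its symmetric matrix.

(3, 0)

The associated matrix is A = [[4, 8, 0], [8, 21, 4], [0, 4, 4]].
Row-reducing A symmetrically gives the diagonal entries 4, 5, 4/5.
So there are 3 positive pivots.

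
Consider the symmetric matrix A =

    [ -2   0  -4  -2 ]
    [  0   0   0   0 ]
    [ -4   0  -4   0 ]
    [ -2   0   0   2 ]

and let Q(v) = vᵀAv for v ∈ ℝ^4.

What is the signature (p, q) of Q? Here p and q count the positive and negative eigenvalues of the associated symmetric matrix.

Symmetric row and column elimination reduces A to a congruent diagonal form with pivots -2, 0, 4, 0.
Counting signs: 1 positive, 1 negative, 2 zero.

(1, 1)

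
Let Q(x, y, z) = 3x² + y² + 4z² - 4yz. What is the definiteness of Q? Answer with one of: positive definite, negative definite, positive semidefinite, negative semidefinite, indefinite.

Write A = [[3, 0, 0], [0, 1, -2], [0, -2, 4]].
Row-reducing A symmetrically gives the diagonal entries 3, 1, 0.
Counting signs: 2 positive, 1 zero.
Hence Q is positive semidefinite.

positive semidefinite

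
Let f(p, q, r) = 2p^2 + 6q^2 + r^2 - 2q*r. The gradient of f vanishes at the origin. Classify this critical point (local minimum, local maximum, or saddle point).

The Hessian at the origin is H = [[4, 0, 0], [0, 12, -2], [0, -2, 2]].
An LDLᵀ factorisation of H has diagonal entries 4, 12, 5/3.
Counting signs: 3 positive.
H is positive definite, so the origin is a strict local minimum.

local minimum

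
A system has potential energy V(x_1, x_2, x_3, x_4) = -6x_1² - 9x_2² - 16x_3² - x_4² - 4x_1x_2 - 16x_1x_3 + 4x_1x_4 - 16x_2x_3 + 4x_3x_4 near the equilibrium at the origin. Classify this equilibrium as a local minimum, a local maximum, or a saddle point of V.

local maximum

The Hessian at the origin is H = [[-12, -4, -16, 4], [-4, -18, -16, 0], [-16, -16, -32, 4], [4, 0, 4, -2]].
Applying the same elementary operations to the rows and columns of H produces a congruent diagonal matrix with entries -12, -50/3, -96/25, -1/2.
So there are 4 negative pivots.
H is negative definite, so the origin is a strict local maximum.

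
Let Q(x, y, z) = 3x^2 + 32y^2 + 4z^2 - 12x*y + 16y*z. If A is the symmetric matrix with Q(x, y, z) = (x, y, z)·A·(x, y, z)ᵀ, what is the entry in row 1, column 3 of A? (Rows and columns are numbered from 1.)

The coefficient of x·z in Q is 0. For a symmetric A this equals A[1,3] + A[3,1] = 2·A[1,3].
So A[1,3] = 0/2 = 0.

0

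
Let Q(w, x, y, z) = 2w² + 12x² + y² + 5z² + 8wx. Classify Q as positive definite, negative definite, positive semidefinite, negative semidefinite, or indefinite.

The associated matrix is A = [[2, 4, 0, 0], [4, 12, 0, 0], [0, 0, 1, 0], [0, 0, 0, 5]].
Symmetric row and column elimination reduces A to a congruent diagonal form with pivots 2, 4, 1, 5.
That gives 4 positive pivots.
Hence Q is positive definite.

positive definite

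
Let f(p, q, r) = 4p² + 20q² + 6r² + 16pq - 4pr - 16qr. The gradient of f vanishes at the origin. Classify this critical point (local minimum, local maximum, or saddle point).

The Hessian at the origin is H = [[8, 16, -4], [16, 40, -16], [-4, -16, 12]].
An LDLᵀ factorisation of H has diagonal entries 8, 8, 2.
So there are 3 positive pivots.
H is positive definite, so the origin is a strict local minimum.

local minimum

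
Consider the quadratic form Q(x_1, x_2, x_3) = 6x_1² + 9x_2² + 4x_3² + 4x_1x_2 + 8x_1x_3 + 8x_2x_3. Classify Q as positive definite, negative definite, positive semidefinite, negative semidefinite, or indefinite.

Write A = [[6, 2, 4], [2, 9, 4], [4, 4, 4]].
Applying the same elementary operations to the rows and columns of A produces a congruent diagonal matrix with entries 6, 25/3, 12/25.
Counting signs: 3 positive.
Hence Q is positive definite.

positive definite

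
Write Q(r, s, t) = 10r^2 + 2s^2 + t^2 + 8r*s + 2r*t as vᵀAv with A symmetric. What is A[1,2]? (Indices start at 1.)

4

The coefficient of r·s in Q is 8. For a symmetric A this equals A[1,2] + A[2,1] = 2·A[1,2].
So A[1,2] = 8/2 = 4.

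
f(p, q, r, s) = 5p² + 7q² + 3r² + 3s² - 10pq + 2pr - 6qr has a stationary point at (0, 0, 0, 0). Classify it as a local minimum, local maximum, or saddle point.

The Hessian at the origin is H = [[10, -10, 2, 0], [-10, 14, -6, 0], [2, -6, 6, 0], [0, 0, 0, 6]].
An LDLᵀ factorisation of H has diagonal entries 10, 4, 8/5, 6.
Counting signs: 4 positive.
H is positive definite, so the origin is a strict local minimum.

local minimum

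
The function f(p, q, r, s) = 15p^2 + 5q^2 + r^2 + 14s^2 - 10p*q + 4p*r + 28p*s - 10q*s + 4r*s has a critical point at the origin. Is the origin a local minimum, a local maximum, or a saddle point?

local minimum

The Hessian at the origin is H = [[30, -10, 4, 28], [-10, 10, 0, -10], [4, 0, 2, 4], [28, -10, 4, 28]].
Symmetric row and column elimination reduces H to a congruent diagonal form with pivots 30, 20/3, 6/5, 5/3.
Counting signs: 4 positive.
H is positive definite, so the origin is a strict local minimum.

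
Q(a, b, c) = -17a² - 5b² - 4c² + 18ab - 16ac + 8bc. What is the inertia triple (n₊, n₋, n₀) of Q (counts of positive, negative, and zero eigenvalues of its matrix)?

Write A = [[-17, 9, -8], [9, -5, 4], [-8, 4, -4]].
Congruent diagonalization of A (simultaneous row and column reduction) yields pivots -17, -4/17, 0.
So there are 2 negative, 1 zero pivots.

(0, 2, 1)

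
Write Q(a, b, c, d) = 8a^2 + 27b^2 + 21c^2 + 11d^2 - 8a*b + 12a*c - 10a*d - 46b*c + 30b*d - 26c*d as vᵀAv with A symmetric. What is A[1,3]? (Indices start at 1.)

6

The coefficient of a·c in Q is 12. For a symmetric A this equals A[1,3] + A[3,1] = 2·A[1,3].
So A[1,3] = 12/2 = 6.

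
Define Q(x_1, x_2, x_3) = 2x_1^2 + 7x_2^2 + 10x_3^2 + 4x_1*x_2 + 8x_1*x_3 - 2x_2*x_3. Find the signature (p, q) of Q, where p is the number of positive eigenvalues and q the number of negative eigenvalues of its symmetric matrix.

The symmetric matrix is A = [[2, 2, 4], [2, 7, -1], [4, -1, 10]].
Row-reducing A symmetrically gives the diagonal entries 2, 5, -3.
That gives 2 positive, 1 negative pivots.

(2, 1)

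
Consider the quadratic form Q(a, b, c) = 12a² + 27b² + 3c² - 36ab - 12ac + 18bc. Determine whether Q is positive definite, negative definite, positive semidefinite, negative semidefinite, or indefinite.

The symmetric matrix is A = [[12, -18, -6], [-18, 27, 9], [-6, 9, 3]].
Applying the same elementary operations to the rows and columns of A produces a congruent diagonal matrix with entries 12, 0, 0.
Counting signs: 1 positive, 2 zero.
Hence Q is positive semidefinite.

positive semidefinite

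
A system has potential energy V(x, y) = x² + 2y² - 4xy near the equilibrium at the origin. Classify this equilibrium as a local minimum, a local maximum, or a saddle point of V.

The Hessian at the origin is H = [[2, -4], [-4, 4]].
det H = 2·4 − (-4)² = -8 < 0, so H is indefinite.
Therefore the origin is a saddle point.

saddle point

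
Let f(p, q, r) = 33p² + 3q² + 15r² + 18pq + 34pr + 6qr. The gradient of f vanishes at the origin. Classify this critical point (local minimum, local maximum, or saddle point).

local minimum

The Hessian at the origin is H = [[66, 18, 34], [18, 6, 6], [34, 6, 30]].
An LDLᵀ factorisation of H has diagonal entries 66, 12/11, 8/3.
Counting signs: 3 positive.
H is positive definite, so the origin is a strict local minimum.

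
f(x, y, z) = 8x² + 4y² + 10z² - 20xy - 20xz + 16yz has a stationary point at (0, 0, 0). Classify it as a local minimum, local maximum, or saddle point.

saddle point

The Hessian at the origin is H = [[16, -20, -20], [-20, 8, 16], [-20, 16, 20]].
Symmetric row and column elimination reduces H to a congruent diagonal form with pivots 16, -17, -4/17.
Counting signs: 1 positive, 2 negative.
H is indefinite, so the origin is a saddle point.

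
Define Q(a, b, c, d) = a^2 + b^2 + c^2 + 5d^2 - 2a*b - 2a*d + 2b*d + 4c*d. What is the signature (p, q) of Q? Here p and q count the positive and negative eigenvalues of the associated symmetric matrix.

The symmetric matrix is A = [[1, -1, 0, -1], [-1, 1, 0, 1], [0, 0, 1, 2], [-1, 1, 2, 5]].
Applying the same elementary operations to the rows and columns of A produces a congruent diagonal matrix with entries 1, 0, 1, 0.
So there are 2 positive, 2 zero pivots.

(2, 0)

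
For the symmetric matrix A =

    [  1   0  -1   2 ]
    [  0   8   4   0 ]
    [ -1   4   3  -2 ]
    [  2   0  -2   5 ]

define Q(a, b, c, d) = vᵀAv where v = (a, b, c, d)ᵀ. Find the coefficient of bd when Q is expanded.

The coefficient of bd is A[2,4] + A[4,2] = 2·0 = 0.

0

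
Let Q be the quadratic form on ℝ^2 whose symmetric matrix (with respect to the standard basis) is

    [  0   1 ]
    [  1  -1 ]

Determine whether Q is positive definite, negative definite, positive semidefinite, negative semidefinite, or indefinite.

indefinite

For the 2×2 matrix [[0, 1], [1, -1]]: det = 0·-1 − (1)² = -1, trace = -1.
det < 0 so the eigenvalues have opposite signs; the form is indefinite.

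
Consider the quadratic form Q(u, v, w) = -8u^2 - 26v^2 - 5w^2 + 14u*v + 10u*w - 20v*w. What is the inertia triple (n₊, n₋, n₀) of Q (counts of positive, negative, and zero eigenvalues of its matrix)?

(0, 3, 0)

Write A = [[-8, 7, 5], [7, -26, -10], [5, -10, -5]].
Applying the same elementary operations to the rows and columns of A produces a congruent diagonal matrix with entries -8, -159/8, -15/53.
So there are 3 negative pivots.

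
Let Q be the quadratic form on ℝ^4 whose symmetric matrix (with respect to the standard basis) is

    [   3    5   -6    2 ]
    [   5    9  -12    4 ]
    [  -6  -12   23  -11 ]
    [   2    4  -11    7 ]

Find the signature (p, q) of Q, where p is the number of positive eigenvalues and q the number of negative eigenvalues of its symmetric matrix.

(3, 0)

Applying the same elementary operations to the rows and columns of A produces a congruent diagonal matrix with entries 3, 2/3, 5, 0.
Counting signs: 3 positive, 1 zero.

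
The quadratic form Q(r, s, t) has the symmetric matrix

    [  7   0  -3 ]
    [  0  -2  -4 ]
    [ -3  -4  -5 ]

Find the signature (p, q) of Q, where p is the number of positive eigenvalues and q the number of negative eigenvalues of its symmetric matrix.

Row-reducing A symmetrically gives the diagonal entries 7, -2, 12/7.
That gives 2 positive, 1 negative pivots.

(2, 1)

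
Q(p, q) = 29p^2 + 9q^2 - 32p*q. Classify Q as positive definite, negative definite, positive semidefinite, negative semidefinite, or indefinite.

The symmetric matrix of Q is A = [[29, -16], [-16, 9]].
Leading principal minors: Δ_1 = 29, Δ_2 = 5.
All leading principal minors are positive, so by Sylvester's criterion Q is positive definite.

positive definite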